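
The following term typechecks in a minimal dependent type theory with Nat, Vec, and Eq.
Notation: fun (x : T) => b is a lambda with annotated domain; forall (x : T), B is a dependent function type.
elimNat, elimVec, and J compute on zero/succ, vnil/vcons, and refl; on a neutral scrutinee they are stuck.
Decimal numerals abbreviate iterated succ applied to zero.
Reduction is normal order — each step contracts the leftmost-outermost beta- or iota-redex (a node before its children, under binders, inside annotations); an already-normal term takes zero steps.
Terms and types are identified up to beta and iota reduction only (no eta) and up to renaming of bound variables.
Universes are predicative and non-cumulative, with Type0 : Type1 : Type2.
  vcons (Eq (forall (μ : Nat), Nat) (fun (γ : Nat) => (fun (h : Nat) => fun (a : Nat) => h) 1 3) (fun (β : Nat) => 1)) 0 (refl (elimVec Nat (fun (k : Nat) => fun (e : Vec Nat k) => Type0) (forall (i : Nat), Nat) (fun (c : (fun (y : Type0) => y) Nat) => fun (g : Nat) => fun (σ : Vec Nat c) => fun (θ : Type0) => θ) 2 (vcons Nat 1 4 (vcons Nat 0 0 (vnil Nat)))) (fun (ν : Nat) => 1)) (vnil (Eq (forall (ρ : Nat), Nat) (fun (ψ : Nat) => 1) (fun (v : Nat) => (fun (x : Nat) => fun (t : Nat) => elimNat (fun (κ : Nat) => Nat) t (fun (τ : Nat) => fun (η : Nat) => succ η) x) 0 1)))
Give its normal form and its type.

normal form:
  vcons (Eq (forall (μ : Nat), Nat) (fun (γ : Nat) => 1) (fun (h : Nat) => 1)) 0 (refl (forall (a : Nat), Nat) (fun (β : Nat) => 1)) (vnil (Eq (forall (k : Nat), Nat) (fun (e : Nat) => 1) (fun (i : Nat) => 1)))
the term's type:
  Vec (Eq (forall (μ : Nat), Nat) (fun (γ : Nat) => 1) (fun (h : Nat) => 1)) 1
observation: normalization takes exactly 16 steps under the normal-order strategy.


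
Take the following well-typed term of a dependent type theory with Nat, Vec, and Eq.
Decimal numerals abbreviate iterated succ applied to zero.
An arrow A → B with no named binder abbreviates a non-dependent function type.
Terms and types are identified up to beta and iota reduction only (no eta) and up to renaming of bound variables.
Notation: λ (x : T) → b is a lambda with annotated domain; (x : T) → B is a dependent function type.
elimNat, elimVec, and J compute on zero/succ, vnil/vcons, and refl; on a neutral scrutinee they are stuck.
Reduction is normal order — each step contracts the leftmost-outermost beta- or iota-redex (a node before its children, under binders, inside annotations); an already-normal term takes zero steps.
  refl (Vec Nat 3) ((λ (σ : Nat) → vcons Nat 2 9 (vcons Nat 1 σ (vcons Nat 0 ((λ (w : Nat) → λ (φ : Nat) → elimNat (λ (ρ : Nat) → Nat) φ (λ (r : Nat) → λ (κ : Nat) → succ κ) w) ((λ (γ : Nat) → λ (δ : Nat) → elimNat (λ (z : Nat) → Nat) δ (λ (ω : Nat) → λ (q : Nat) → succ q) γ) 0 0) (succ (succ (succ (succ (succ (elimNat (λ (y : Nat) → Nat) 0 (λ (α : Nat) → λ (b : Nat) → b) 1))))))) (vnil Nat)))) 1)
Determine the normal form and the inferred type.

reduced normal form:
  refl (Vec Nat 3) (vcons Nat 2 9 (vcons Nat 1 1 (vcons Nat 0 5 (vnil Nat))))
type:
  Eq (Vec Nat 3) (vcons Nat 2 9 (vcons Nat 1 1 (vcons Nat 0 5 (vnil Nat)))) (vcons Nat 2 9 (vcons Nat 1 1 (vcons Nat 0 5 (vnil Nat))))


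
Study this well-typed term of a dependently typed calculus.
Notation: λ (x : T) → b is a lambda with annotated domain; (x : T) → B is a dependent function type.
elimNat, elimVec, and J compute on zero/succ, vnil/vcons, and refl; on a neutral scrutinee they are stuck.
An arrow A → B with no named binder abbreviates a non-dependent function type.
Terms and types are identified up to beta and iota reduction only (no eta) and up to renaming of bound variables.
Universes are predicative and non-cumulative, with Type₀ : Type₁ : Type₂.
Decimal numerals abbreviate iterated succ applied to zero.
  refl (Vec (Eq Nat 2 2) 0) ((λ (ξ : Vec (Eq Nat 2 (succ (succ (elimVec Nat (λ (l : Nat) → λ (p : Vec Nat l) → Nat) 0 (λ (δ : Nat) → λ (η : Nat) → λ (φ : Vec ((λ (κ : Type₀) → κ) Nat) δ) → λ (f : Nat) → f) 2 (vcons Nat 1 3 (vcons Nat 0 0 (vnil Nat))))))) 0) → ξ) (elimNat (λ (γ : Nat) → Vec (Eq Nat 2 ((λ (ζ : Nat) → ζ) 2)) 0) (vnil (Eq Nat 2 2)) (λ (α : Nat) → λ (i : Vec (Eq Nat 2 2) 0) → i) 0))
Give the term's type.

type:
  Eq (Vec (Eq Nat 2 2) 0) (vnil (Eq Nat 2 2)) (vnil (Eq Nat 2 2))


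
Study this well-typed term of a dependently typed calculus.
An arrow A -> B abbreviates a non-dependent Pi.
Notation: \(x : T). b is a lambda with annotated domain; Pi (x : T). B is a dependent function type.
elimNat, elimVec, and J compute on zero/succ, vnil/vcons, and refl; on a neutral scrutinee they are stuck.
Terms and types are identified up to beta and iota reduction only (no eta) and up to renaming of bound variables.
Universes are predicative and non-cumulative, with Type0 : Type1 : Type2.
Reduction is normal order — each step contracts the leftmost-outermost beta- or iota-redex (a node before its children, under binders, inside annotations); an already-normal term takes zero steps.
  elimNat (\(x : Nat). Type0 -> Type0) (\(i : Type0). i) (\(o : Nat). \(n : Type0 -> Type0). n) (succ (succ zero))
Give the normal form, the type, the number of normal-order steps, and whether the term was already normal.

normal form:
  \(x : Type0). x
type:
  Type0 -> Type0
normal-order step count: 7
already normal: no
first redex: an elimNat iota-redex


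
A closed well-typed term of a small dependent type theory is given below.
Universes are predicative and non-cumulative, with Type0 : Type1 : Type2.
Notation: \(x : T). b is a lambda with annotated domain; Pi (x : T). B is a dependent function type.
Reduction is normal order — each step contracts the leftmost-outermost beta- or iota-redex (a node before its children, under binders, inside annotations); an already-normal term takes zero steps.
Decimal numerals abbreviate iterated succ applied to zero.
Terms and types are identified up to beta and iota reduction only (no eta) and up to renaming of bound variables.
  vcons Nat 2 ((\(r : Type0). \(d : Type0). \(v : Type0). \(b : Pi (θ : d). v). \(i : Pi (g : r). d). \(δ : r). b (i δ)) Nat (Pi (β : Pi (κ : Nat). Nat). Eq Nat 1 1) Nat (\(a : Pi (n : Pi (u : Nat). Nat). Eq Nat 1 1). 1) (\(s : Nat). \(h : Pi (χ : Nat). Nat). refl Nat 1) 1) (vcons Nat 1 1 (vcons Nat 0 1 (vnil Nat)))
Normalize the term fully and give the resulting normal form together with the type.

normal form:
  vcons Nat 2 1 (vcons Nat 1 1 (vcons Nat 0 1 (vnil Nat)))
the term's type:
  Vec Nat 3
observation: the term reaches its normal form after 7 normal-order steps.


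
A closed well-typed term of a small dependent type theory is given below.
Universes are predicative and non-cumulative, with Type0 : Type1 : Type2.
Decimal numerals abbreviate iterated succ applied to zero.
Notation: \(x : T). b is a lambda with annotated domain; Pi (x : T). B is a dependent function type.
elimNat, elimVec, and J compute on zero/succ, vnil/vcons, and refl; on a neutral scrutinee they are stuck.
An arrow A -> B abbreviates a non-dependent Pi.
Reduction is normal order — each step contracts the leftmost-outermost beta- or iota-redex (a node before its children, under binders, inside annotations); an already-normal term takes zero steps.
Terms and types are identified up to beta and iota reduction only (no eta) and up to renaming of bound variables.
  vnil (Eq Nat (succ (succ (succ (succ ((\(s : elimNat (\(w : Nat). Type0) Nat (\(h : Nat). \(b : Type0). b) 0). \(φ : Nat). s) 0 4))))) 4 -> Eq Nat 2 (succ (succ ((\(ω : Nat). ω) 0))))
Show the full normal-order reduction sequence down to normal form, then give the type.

normal-order reduction sequence:
  vnil (Eq Nat (succ (succ (succ (succ ((\(s : elimNat (\(w : Nat). Type0) Nat (\(h : Nat). \(b : Type0). b) 0). \(φ : Nat). s) 0 4))))) 4 -> Eq Nat 2 (succ (succ ((\(ω : Nat). ω) 0))))
  ~> vnil (Eq Nat (succ (succ (succ (succ ((\(s : Nat). 0) 4))))) 4 -> Eq Nat 2 (succ (succ ((\(w : Nat). w) 0))))
  ~> vnil (Eq Nat 4 4 -> Eq Nat 2 (succ (succ ((\(s : Nat). s) 0))))
  ~> vnil (Eq Nat 4 4 -> Eq Nat 2 2)
inferred type:
  Vec (Eq Nat 4 4 -> Eq Nat 2 2) 0


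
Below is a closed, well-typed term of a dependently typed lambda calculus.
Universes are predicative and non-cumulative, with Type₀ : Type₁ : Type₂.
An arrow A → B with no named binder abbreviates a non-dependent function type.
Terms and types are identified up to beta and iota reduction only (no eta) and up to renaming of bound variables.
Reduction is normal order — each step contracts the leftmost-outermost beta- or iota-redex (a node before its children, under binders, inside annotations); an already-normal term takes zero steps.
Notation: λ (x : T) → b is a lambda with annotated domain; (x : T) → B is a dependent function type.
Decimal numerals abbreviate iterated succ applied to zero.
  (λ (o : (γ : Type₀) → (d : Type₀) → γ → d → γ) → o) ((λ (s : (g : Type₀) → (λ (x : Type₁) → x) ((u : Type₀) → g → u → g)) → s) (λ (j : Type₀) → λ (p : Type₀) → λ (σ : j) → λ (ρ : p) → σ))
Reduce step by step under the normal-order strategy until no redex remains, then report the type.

reduction (normal order):
  (λ (o : (γ : Type₀) → (d : Type₀) → γ → d → γ) → o) ((λ (s : (g : Type₀) → (λ (x : Type₁) → x) ((u : Type₀) → g → u → g)) → s) (λ (j : Type₀) → λ (p : Type₀) → λ (σ : j) → λ (ρ : p) → σ))
  ~> (λ (o : (γ : Type₀) → (λ (d : Type₁) → d) ((s : Type₀) → γ → s → γ)) → o) (λ (g : Type₀) → λ (x : Type₀) → λ (u : g) → λ (j : x) → u)
  ~> λ (o : Type₀) → λ (γ : Type₀) → λ (d : o) → λ (s : γ) → d
type:
  (o : Type₀) → (γ : Type₀) → o → γ → o


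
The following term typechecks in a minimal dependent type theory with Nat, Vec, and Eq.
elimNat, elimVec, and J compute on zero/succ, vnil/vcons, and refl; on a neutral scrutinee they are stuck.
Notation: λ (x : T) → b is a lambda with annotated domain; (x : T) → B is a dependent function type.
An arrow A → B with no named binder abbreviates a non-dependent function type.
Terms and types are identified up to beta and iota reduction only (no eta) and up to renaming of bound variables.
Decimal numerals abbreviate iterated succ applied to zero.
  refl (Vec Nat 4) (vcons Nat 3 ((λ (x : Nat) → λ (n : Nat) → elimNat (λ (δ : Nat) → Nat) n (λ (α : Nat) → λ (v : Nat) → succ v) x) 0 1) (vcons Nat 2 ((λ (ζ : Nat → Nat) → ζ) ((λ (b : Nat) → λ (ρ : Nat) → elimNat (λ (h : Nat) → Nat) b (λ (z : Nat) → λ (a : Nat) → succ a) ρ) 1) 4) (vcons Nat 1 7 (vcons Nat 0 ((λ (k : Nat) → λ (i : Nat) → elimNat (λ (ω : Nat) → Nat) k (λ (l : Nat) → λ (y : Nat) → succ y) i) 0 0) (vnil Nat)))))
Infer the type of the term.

type:
  Eq (Vec Nat 4) (vcons Nat 3 1 (vcons Nat 2 5 (vcons Nat 1 7 (vcons Nat 0 0 (vnil Nat))))) (vcons Nat 3 1 (vcons Nat 2 5 (vcons Nat 1 7 (vcons Nat 0 0 (vnil Nat)))))


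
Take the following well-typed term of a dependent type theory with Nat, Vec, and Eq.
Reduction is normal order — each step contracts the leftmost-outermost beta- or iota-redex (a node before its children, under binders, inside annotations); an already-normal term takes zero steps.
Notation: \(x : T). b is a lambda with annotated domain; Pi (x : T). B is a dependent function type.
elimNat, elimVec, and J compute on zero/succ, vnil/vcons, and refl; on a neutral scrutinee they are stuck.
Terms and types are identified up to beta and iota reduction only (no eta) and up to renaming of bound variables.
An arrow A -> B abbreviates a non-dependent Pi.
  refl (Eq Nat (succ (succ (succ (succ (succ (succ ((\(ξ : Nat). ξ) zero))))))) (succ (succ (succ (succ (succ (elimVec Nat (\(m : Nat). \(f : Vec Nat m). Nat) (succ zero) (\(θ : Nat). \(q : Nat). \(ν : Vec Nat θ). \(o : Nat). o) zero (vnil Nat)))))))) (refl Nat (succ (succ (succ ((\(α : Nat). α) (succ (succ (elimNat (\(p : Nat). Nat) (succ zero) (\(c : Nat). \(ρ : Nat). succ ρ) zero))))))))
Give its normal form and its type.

normal form:
  refl (Eq Nat (succ (succ (succ (succ (succ (succ zero)))))) (succ (succ (succ (succ (succ (succ zero))))))) (refl Nat (succ (succ (succ (succ (succ (succ zero)))))))
inferred type:
  Eq (Eq Nat (succ (succ (succ (succ (succ (succ zero)))))) (succ (succ (succ (succ (succ (succ zero))))))) (refl Nat (succ (succ (succ (succ (succ (succ zero))))))) (refl Nat (succ (succ (succ (succ (succ (succ zero)))))))


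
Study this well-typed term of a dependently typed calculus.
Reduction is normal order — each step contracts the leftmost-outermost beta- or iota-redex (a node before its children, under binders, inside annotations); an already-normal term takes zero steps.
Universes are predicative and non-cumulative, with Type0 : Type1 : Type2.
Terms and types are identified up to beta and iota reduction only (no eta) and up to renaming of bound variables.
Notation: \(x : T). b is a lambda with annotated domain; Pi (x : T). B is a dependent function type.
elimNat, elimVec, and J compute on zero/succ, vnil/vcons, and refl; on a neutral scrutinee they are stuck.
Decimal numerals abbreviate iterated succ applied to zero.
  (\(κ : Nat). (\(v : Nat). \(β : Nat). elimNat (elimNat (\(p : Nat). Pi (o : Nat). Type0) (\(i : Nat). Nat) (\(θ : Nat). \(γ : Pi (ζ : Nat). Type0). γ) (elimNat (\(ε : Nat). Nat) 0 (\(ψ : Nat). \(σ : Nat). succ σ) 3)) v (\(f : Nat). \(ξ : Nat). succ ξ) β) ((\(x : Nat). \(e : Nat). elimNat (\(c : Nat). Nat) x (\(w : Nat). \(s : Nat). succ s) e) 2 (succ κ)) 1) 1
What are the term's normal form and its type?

normal form:
  5
inferred type:
  Nat
observation: normalization takes exactly 16 steps under the normal-order strategy.


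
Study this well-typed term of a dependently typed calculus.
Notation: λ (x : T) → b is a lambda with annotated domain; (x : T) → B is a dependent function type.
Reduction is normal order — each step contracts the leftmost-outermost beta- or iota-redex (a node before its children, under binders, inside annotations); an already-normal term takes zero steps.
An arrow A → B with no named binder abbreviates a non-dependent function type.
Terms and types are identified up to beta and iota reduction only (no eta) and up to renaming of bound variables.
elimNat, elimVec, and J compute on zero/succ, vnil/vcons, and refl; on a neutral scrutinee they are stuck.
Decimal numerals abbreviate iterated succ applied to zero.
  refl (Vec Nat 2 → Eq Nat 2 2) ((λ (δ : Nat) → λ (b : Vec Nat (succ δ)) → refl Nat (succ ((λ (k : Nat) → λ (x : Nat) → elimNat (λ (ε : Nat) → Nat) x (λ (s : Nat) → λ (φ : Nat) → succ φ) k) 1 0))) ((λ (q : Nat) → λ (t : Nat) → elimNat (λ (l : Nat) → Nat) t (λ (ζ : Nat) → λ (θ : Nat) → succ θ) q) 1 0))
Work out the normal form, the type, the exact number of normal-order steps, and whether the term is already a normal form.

reduced normal form:
  refl (Vec Nat 2 → Eq Nat 2 2) (λ (δ : Vec Nat 2) → refl Nat 2)
inferred type:
  Eq (Vec Nat 2 → Eq Nat 2 2) (λ (δ : Vec Nat 2) → refl Nat 2) (λ (b : Vec Nat 2) → refl Nat 2)
normal-order step count: 13
already normal: no
first redex: a beta-redex


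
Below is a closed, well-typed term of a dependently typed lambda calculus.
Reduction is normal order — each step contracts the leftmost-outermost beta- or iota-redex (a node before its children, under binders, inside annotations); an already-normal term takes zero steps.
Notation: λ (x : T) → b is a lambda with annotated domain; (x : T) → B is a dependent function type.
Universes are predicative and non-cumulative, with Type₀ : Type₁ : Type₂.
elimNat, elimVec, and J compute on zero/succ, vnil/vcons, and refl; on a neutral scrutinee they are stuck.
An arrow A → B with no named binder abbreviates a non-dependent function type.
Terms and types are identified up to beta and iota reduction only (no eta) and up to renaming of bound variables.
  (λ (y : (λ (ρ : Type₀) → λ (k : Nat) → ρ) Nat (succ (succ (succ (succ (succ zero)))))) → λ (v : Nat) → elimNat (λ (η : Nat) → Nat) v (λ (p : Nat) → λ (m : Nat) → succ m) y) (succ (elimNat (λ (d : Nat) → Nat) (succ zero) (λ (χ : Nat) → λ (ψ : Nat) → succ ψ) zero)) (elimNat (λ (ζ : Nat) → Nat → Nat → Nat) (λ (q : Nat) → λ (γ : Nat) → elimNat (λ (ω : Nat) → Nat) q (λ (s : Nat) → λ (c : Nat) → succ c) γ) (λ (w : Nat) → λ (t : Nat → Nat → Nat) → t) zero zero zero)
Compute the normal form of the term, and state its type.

resulting normal form:
  succ (succ zero)
the term's type:
  Nat


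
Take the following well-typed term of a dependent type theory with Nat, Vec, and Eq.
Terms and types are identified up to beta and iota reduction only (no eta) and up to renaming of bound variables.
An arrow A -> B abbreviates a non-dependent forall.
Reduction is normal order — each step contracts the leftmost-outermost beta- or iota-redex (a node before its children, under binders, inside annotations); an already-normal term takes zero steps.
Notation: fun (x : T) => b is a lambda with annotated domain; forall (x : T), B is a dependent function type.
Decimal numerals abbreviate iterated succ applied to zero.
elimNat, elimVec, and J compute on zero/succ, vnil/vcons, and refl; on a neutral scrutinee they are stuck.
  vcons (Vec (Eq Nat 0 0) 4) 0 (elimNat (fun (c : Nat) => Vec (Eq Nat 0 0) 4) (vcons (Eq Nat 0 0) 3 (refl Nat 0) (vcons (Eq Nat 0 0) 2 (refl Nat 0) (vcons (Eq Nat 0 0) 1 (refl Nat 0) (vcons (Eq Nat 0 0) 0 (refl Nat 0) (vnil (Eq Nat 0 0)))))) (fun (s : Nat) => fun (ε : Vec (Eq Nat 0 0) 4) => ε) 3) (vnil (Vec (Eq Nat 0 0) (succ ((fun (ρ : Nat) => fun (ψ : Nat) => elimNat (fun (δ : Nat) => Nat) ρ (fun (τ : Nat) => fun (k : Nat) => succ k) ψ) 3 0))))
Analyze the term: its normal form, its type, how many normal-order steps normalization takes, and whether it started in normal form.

normal form:
  vcons (Vec (Eq Nat 0 0) 4) 0 (vcons (Eq Nat 0 0) 3 (refl Nat 0) (vcons (Eq Nat 0 0) 2 (refl Nat 0) (vcons (Eq Nat 0 0) 1 (refl Nat 0) (vcons (Eq Nat 0 0) 0 (refl Nat 0) (vnil (Eq Nat 0 0)))))) (vnil (Vec (Eq Nat 0 0) 4))
inferred type:
  Vec (Vec (Eq Nat 0 0) 4) 1
steps to reach normal form (normal order): 13
already normal: no
first contracted redex: an elimNat iota-redex


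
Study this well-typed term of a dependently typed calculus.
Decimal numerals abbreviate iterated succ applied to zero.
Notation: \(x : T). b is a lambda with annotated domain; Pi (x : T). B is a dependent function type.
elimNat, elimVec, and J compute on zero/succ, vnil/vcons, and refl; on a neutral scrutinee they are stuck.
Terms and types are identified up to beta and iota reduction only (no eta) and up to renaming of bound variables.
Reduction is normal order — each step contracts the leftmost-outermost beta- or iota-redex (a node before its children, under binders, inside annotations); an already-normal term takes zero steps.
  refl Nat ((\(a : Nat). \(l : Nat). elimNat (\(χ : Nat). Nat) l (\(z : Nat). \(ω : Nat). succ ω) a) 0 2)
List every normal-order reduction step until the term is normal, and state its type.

normal-order reduction:
  refl Nat ((\(a : Nat). \(l : Nat). elimNat (\(χ : Nat). Nat) l (\(z : Nat). \(ω : Nat). succ ω) a) 0 2)
  ~> refl Nat ((\(a : Nat). elimNat (\(l : Nat). Nat) a (\(χ : Nat). \(z : Nat). succ z) 0) 2)
  ~> refl Nat (elimNat (\(a : Nat). Nat) 2 (\(l : Nat). \(χ : Nat). succ χ) 0)
  ~> refl Nat 2
inferred type:
  Eq Nat 2 2


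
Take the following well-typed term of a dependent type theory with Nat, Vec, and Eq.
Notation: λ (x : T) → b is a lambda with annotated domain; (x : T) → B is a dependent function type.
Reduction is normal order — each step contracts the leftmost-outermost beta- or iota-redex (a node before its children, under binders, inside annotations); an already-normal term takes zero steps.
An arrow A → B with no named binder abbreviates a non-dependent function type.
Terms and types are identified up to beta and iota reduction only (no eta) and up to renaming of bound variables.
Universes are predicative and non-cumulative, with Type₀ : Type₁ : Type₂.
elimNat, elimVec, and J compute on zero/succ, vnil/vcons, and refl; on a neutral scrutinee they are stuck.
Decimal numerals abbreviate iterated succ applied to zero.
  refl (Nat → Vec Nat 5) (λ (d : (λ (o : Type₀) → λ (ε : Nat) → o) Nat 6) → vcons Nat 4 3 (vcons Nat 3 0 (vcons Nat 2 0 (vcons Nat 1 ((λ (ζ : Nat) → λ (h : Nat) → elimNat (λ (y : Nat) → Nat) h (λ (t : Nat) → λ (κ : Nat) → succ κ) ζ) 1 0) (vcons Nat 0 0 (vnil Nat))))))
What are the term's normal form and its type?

resulting normal form:
  refl (Nat → Vec Nat 5) (λ (d : Nat) → vcons Nat 4 3 (vcons Nat 3 0 (vcons Nat 2 0 (vcons Nat 1 1 (vcons Nat 0 0 (vnil Nat))))))
inferred type:
  Eq (Nat → Vec Nat 5) (λ (d : Nat) → vcons Nat 4 3 (vcons Nat 3 0 (vcons Nat 2 0 (vcons Nat 1 1 (vcons Nat 0 0 (vnil Nat)))))) (λ (o : Nat) → vcons Nat 4 3 (vcons Nat 3 0 (vcons Nat 2 0 (vcons Nat 1 1 (vcons Nat 0 0 (vnil Nat))))))


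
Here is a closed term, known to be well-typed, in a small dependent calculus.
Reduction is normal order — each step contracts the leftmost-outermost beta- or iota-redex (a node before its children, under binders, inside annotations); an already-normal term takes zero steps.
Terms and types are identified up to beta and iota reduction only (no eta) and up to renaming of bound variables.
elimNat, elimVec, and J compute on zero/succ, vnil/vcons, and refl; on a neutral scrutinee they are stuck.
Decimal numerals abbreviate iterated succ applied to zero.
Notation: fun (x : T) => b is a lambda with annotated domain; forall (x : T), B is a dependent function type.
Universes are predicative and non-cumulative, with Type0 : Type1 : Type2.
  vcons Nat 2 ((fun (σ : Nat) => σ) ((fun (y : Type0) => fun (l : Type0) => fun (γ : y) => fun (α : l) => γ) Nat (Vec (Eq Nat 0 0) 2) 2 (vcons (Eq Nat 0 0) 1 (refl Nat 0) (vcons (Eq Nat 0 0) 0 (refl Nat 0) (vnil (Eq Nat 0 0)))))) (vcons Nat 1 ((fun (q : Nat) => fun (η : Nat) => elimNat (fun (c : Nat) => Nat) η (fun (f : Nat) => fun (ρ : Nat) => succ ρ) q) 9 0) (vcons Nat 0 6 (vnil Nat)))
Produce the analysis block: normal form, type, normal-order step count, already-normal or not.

resulting normal form:
  vcons Nat 2 2 (vcons Nat 1 9 (vcons Nat 0 6 (vnil Nat)))
type:
  Vec Nat 3
reduction steps (normal order): 35
already normal: no
first contracted redex: a beta-redex


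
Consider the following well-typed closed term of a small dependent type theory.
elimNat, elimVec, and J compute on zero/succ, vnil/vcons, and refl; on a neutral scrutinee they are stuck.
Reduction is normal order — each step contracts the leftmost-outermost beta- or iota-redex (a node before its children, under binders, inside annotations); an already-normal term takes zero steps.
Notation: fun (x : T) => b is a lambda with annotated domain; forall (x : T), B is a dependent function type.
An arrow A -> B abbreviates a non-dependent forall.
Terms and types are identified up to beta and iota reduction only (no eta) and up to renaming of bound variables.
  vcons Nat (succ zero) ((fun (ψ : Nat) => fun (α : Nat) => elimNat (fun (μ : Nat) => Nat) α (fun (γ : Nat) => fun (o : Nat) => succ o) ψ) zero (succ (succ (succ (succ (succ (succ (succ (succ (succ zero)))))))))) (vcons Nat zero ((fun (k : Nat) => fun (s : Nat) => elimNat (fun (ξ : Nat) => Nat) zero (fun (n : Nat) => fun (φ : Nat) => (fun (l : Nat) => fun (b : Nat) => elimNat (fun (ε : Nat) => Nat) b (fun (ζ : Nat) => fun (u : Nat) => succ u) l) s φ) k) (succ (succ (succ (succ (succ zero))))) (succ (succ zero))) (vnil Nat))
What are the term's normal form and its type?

normal form:
  vcons Nat (succ zero) (succ (succ (succ (succ (succ (succ (succ (succ (succ zero))))))))) (vcons Nat zero (succ (succ (succ (succ (succ (succ (succ (succ (succ (succ zero)))))))))) (vnil Nat))
inferred type:
  Vec Nat (succ (succ zero))
observation: 66 normal-order steps normalize the term, beginning with a beta-redex.


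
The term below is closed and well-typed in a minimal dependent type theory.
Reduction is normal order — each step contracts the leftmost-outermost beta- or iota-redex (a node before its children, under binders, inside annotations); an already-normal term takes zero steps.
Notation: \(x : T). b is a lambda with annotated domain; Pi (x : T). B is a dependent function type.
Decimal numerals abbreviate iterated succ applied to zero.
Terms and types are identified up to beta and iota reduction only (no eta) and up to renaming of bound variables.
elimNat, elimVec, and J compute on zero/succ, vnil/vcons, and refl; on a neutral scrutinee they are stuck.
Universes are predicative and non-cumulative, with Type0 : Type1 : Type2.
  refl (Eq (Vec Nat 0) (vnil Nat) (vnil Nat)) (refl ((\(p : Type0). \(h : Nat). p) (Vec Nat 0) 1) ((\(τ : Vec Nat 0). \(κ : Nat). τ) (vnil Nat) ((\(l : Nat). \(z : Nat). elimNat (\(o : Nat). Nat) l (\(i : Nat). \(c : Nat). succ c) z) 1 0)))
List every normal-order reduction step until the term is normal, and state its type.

normal-order reduction:
  refl (Eq (Vec Nat 0) (vnil Nat) (vnil Nat)) (refl ((\(p : Type0). \(h : Nat). p) (Vec Nat 0) 1) ((\(τ : Vec Nat 0). \(κ : Nat). τ) (vnil Nat) ((\(l : Nat). \(z : Nat). elimNat (\(o : Nat). Nat) l (\(i : Nat). \(c : Nat). succ c) z) 1 0)))
  ~> refl (Eq (Vec Nat 0) (vnil Nat) (vnil Nat)) (refl ((\(p : Nat). Vec Nat 0) 1) ((\(h : Vec Nat 0). \(τ : Nat). h) (vnil Nat) ((\(κ : Nat). \(l : Nat). elimNat (\(z : Nat). Nat) κ (\(o : Nat). \(i : Nat). succ i) l) 1 0)))
  ~> refl (Eq (Vec Nat 0) (vnil Nat) (vnil Nat)) (refl (Vec Nat 0) ((\(p : Vec Nat 0). \(h : Nat). p) (vnil Nat) ((\(τ : Nat). \(κ : Nat). elimNat (\(l : Nat). Nat) τ (\(z : Nat). \(o : Nat). succ o) κ) 1 0)))
  ~> refl (Eq (Vec Nat 0) (vnil Nat) (vnil Nat)) (refl (Vec Nat 0) ((\(p : Nat). vnil Nat) ((\(h : Nat). \(τ : Nat). elimNat (\(κ : Nat). Nat) h (\(l : Nat). \(z : Nat). succ z) τ) 1 0)))
  ~> refl (Eq (Vec Nat 0) (vnil Nat) (vnil Nat)) (refl (Vec Nat 0) (vnil Nat))
type:
  Eq (Eq (Vec Nat 0) (vnil Nat) (vnil Nat)) (refl (Vec Nat 0) (vnil Nat)) (refl (Vec Nat 0) (vnil Nat))


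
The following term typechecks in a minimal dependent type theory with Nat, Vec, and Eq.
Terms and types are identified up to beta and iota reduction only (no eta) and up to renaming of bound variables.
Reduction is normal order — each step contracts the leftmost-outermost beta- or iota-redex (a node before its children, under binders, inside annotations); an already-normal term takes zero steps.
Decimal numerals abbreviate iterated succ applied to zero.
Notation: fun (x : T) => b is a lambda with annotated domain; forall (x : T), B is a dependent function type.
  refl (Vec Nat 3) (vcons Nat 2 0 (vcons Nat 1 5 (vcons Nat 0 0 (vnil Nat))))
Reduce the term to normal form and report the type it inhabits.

normal form:
  refl (Vec Nat 3) (vcons Nat 2 0 (vcons Nat 1 5 (vcons Nat 0 0 (vnil Nat))))
inferred type:
  Eq (Vec Nat 3) (vcons Nat 2 0 (vcons Nat 1 5 (vcons Nat 0 0 (vnil Nat)))) (vcons Nat 2 0 (vcons Nat 1 5 (vcons Nat 0 0 (vnil Nat))))
observation: the term is already in normal form.


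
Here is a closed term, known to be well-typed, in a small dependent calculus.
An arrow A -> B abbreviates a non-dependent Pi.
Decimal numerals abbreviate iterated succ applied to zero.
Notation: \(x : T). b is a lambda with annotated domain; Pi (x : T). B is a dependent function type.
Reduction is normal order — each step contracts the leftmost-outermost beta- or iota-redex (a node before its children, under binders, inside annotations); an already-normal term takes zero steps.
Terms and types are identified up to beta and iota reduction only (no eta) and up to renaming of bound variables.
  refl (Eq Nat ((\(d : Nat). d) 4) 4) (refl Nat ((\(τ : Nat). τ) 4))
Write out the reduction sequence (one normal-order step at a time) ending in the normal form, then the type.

normal-order reduction sequence:
  refl (Eq Nat ((\(d : Nat). d) 4) 4) (refl Nat ((\(τ : Nat). τ) 4))
  ~> refl (Eq Nat 4 4) (refl Nat ((\(d : Nat). d) 4))
  ~> refl (Eq Nat 4 4) (refl Nat 4)
inferred type:
  Eq (Eq Nat 4 4) (refl Nat 4) (refl Nat 4)


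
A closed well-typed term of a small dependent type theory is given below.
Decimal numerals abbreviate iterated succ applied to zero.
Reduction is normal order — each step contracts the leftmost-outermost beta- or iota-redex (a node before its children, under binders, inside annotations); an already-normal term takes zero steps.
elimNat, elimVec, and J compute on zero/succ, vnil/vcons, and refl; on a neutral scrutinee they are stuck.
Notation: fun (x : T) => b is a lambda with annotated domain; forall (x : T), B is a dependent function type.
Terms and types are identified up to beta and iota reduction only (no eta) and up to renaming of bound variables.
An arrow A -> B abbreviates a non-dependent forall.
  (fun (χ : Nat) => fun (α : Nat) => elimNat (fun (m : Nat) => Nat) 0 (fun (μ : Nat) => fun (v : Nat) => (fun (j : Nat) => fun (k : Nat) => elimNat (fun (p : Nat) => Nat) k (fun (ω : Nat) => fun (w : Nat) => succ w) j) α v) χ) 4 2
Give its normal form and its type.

reduced normal form:
  8
the term's type:
  Nat


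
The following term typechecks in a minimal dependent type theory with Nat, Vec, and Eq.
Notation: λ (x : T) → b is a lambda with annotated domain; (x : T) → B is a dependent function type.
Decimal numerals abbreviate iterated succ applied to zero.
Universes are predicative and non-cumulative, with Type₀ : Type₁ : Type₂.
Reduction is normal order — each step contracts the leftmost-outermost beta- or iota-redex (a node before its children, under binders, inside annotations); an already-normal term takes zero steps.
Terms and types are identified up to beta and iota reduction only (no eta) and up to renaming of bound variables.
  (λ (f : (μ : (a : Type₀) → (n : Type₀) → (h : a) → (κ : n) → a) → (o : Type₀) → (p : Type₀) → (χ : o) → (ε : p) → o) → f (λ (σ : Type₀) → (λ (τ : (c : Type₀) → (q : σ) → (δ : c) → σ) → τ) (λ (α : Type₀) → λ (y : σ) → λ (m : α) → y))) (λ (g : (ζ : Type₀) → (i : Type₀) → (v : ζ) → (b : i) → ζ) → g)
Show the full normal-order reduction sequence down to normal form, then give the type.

reduction (normal order):
  (λ (f : (μ : (a : Type₀) → (n : Type₀) → (h : a) → (κ : n) → a) → (o : Type₀) → (p : Type₀) → (χ : o) → (ε : p) → o) → f (λ (σ : Type₀) → (λ (τ : (c : Type₀) → (q : σ) → (δ : c) → σ) → τ) (λ (α : Type₀) → λ (y : σ) → λ (m : α) → y))) (λ (g : (ζ : Type₀) → (i : Type₀) → (v : ζ) → (b : i) → ζ) → g)
  ~> (λ (f : (μ : Type₀) → (a : Type₀) → (n : μ) → (h : a) → μ) → f) (λ (κ : Type₀) → (λ (o : (p : Type₀) → (χ : κ) → (ε : p) → κ) → o) (λ (σ : Type₀) → λ (τ : κ) → λ (c : σ) → τ))
  ~> λ (f : Type₀) → (λ (μ : (a : Type₀) → (n : f) → (h : a) → f) → μ) (λ (κ : Type₀) → λ (o : f) → λ (p : κ) → o)
  ~> λ (f : Type₀) → λ (μ : Type₀) → λ (a : f) → λ (n : μ) → a
the term's type:
  (f : Type₀) → (μ : Type₀) → (a : f) → (n : μ) → f


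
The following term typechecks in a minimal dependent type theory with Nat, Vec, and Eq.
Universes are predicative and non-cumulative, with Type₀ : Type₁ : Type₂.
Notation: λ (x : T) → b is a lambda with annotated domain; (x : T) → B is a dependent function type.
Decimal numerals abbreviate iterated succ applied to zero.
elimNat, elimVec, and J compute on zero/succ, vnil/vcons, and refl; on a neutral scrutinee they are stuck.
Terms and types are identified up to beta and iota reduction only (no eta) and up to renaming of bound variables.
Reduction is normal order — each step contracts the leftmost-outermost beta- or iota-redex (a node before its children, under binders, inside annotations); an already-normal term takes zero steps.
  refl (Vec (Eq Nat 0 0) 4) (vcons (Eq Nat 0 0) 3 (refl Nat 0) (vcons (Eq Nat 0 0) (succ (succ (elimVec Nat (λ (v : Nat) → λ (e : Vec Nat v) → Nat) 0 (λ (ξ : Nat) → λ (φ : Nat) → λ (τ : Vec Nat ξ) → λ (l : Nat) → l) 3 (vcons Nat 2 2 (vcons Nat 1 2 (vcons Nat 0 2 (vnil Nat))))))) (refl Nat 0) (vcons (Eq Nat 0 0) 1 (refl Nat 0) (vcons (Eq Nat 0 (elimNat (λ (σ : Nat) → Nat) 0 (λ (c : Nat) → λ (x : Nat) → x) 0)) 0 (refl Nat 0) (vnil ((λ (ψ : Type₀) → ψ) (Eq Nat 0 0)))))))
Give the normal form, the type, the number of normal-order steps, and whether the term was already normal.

normal form:
  refl (Vec (Eq Nat 0 0) 4) (vcons (Eq Nat 0 0) 3 (refl Nat 0) (vcons (Eq Nat 0 0) 2 (refl Nat 0) (vcons (Eq Nat 0 0) 1 (refl Nat 0) (vcons (Eq Nat 0 0) 0 (refl Nat 0) (vnil (Eq Nat 0 0))))))
type:
  Eq (Vec (Eq Nat 0 0) 4) (vcons (Eq Nat 0 0) 3 (refl Nat 0) (vcons (Eq Nat 0 0) 2 (refl Nat 0) (vcons (Eq Nat 0 0) 1 (refl Nat 0) (vcons (Eq Nat 0 0) 0 (refl Nat 0) (vnil (Eq Nat 0 0)))))) (vcons (Eq Nat 0 0) 3 (refl Nat 0) (vcons (Eq Nat 0 0) 2 (refl Nat 0) (vcons (Eq Nat 0 0) 1 (refl Nat 0) (vcons (Eq Nat 0 0) 0 (refl Nat 0) (vnil (Eq Nat 0 0))))))
steps to reach normal form (normal order): 18
started in normal form: no
first contracted redex: an elimVec iota-redex


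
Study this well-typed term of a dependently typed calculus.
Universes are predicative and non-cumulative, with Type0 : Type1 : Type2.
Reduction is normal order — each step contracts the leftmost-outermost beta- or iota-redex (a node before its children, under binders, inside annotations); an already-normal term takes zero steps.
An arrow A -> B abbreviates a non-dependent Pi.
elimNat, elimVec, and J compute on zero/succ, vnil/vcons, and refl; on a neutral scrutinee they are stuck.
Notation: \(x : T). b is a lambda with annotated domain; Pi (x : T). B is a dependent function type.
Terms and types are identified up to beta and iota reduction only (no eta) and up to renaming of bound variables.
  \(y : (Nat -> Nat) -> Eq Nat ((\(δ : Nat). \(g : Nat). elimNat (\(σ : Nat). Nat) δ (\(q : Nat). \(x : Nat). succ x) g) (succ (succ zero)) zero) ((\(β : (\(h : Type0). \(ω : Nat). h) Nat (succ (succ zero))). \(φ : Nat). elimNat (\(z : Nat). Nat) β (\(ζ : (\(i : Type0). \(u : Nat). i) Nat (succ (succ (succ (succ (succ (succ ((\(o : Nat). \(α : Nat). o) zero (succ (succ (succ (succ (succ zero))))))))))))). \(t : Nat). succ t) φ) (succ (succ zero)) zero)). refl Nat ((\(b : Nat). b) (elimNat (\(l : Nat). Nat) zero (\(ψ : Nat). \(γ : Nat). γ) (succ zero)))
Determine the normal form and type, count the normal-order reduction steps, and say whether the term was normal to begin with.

resulting normal form:
  \(y : (Nat -> Nat) -> Eq Nat (succ (succ zero)) (succ (succ zero))). refl Nat zero
type:
  ((Nat -> Nat) -> Eq Nat (succ (succ zero)) (succ (succ zero))) -> Eq Nat zero zero
normal-order step count: 11
started in normal form: no
first contracted redex: a beta-redex


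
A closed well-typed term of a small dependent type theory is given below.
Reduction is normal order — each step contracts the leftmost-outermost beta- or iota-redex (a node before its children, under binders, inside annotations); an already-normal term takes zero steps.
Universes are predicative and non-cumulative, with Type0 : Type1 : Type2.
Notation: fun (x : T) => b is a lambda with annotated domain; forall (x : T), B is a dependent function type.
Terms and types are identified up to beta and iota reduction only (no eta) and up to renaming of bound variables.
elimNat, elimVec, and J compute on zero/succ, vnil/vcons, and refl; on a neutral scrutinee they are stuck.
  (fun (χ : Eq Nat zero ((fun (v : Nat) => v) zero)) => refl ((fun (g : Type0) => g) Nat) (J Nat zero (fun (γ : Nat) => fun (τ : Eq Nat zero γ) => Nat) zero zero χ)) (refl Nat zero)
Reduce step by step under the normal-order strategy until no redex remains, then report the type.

reduction (normal order):
  (fun (χ : Eq Nat zero ((fun (v : Nat) => v) zero)) => refl ((fun (g : Type0) => g) Nat) (J Nat zero (fun (γ : Nat) => fun (τ : Eq Nat zero γ) => Nat) zero zero χ)) (refl Nat zero)
  ~> refl ((fun (χ : Type0) => χ) Nat) (J Nat zero (fun (v : Nat) => fun (g : Eq Nat zero v) => Nat) zero zero (refl Nat zero))
  ~> refl Nat (J Nat zero (fun (χ : Nat) => fun (v : Eq Nat zero χ) => Nat) zero zero (refl Nat zero))
  ~> refl Nat zero
inferred type:
  Eq Nat zero zero


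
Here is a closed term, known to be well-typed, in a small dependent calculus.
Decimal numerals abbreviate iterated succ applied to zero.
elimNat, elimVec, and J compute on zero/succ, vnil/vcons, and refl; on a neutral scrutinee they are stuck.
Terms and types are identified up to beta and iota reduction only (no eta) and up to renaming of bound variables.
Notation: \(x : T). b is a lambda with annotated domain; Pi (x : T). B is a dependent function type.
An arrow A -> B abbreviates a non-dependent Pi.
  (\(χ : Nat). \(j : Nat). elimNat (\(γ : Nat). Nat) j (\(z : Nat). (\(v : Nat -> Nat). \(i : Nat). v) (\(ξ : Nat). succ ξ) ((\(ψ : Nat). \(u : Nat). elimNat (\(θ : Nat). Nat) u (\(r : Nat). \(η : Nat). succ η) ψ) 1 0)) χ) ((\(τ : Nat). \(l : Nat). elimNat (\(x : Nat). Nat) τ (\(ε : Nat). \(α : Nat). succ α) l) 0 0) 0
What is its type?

inferred type:
  Nat


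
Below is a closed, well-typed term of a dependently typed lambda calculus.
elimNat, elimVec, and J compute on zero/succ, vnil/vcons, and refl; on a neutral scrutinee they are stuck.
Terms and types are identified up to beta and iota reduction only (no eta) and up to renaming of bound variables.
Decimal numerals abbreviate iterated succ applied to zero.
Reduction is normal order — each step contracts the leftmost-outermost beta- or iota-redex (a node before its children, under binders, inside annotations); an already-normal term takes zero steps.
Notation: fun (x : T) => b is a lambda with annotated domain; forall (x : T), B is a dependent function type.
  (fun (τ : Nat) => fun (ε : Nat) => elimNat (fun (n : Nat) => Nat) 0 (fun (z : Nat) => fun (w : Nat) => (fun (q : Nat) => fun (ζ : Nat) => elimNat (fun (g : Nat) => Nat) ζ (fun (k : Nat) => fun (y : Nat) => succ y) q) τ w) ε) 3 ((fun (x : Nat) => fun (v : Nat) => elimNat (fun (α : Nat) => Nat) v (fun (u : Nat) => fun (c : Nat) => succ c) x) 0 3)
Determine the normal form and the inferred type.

reduced normal form:
  9
inferred type:
  Nat
observation: 27 normal-order steps separate the term from its normal form.


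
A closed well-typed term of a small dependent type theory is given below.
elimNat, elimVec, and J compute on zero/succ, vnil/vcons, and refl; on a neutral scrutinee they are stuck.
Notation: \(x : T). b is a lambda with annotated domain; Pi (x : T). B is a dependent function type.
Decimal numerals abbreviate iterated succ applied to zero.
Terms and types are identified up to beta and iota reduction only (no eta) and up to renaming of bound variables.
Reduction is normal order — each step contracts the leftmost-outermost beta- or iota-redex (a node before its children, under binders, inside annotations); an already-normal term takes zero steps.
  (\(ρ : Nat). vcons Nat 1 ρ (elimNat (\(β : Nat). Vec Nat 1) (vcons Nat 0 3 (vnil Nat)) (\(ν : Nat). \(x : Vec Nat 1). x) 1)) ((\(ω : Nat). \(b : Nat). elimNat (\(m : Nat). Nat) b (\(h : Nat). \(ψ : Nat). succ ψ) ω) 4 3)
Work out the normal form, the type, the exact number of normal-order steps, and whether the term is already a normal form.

normal form:
  vcons Nat 1 7 (vcons Nat 0 3 (vnil Nat))
inferred type:
  Vec Nat 2
normal-order step count: 20
started in normal form: no
first contracted redex: a beta-redex


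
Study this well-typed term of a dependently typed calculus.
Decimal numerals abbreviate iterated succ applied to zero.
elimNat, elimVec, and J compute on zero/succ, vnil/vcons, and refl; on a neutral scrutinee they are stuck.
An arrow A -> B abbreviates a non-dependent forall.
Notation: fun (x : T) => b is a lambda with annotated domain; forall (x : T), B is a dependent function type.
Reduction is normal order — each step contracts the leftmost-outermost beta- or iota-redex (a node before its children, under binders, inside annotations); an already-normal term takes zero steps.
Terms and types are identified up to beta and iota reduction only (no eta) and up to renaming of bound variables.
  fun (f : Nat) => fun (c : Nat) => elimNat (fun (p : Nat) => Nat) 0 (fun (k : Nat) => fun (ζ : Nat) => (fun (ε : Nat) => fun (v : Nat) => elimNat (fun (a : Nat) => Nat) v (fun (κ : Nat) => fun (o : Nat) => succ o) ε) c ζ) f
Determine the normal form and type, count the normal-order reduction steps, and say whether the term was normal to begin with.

reduced normal form:
  fun (f : Nat) => fun (c : Nat) => elimNat (fun (p : Nat) => Nat) 0 (fun (k : Nat) => fun (ζ : Nat) => elimNat (fun (ε : Nat) => Nat) ζ (fun (v : Nat) => fun (a : Nat) => succ a) c) f
type:
  Nat -> Nat -> Nat
normal-order step count: 2
already normal: no
first redex: a beta-redex
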